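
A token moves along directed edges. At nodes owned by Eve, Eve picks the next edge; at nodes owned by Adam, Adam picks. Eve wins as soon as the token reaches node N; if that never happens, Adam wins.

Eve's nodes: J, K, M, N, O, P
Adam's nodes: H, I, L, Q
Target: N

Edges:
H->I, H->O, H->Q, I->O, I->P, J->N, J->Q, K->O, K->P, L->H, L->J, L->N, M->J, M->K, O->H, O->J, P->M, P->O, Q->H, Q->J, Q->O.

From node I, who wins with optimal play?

A0 = {N}
A1: add {J} — J (Eve) has J→N.
A2: add {M, O} — M (Eve) has M→J; O (Eve) has O→J.
A3: add {K, P} — K (Eve) has K→O; P (Eve) has P→M.
A4: add {I} — I (Adam): all of {O, P} already in.
A5 = A4; e.g. H (Adam) can still go to Q. Fixed point.
I ∈ A4, so Eve can force the target.

Eve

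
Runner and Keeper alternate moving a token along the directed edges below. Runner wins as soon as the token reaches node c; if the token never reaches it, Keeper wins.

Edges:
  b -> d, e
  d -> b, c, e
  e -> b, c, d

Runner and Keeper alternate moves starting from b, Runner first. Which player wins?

Track states (vertex, player-to-move).
A0 = {(c,Runner), (c,Keeper)}
A1: add {(d,Runner), (e,Runner)}.
A2: add {(b,Keeper)}.
A3 = A2; e.g. (b,Runner) stays out. (b,Runner) never enters ⇒ Keeper avoids the target.

Keeper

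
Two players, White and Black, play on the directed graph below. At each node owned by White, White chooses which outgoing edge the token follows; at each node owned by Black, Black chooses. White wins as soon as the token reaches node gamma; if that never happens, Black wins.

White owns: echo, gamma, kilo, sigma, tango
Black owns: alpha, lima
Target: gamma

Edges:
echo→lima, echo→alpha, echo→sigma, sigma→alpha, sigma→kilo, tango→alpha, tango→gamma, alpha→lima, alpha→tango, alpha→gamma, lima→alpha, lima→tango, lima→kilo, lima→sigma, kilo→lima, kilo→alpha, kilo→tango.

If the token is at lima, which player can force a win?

A0 = {gamma}
A1: add {tango} — tango (White) has tango→gamma.
A2: add {kilo} — kilo (White) has kilo→tango.
A3: add {sigma} — sigma (White) has sigma→kilo.
A4: add {echo} — echo (White) has echo→sigma.
A5 = A4; e.g. lima (Black) can still go to alpha. Fixed point.
lima never enters the attractor, so Black can avoid the target forever.

Black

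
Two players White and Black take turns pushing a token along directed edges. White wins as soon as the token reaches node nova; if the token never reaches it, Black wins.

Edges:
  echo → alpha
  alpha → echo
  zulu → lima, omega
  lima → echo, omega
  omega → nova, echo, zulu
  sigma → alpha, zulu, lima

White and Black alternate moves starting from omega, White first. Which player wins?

Track states (vertex, player-to-move).
A0 = {(nova,White), (nova,Black)}
A1: add {(omega,White)}.
(omega,White) ∈ A1 ⇒ White forces the target.

White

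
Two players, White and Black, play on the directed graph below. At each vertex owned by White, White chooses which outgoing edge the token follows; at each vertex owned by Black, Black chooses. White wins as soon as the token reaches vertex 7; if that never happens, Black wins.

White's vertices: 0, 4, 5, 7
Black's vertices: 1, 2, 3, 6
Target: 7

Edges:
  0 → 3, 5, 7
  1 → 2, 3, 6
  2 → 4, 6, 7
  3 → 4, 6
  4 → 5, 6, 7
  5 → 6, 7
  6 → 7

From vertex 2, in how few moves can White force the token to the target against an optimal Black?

A0 = {7}
A1: add {0, 4, 5, 6} — 0 (White) has 0→7; 4 (White) has 4→7; 5 (White) has 5→7; 6 (Black): all of {7} already in.
A2: add {2, 3} — 2 (Black): all of {4, 6, 7} already in; 3 (Black): all of {4, 6} already in.
2 enters the attractor at level 2, so White can force the target in 2 moves from there.

2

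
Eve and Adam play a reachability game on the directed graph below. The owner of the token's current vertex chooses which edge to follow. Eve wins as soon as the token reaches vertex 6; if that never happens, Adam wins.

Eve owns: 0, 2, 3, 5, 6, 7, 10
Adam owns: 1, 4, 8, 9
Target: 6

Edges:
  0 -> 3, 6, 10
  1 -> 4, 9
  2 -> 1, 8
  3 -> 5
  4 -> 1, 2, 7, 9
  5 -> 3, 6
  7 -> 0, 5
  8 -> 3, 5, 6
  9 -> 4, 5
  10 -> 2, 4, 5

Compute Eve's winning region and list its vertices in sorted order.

A0 = {6}
A1: add {0, 5} — 0 (Eve) has 0→6; 5 (Eve) has 5→6.
A2: add {3, 7, 10} — 3 (Eve) has 3→5; 7 (Eve) has 7→0; 10 (Eve) has 10→5.
A3: add {8} — 8 (Adam): all of {3, 5, 6} already in.
A4: add {2} — 2 (Eve) has 2→8.
A5 = A4; e.g. 1 (Adam) can still go to 4. Fixed point.
Eve's winning region = {0, 2, 3, 5, 6, 7, 8, 10}.

0, 2, 3, 5, 6, 7, 8, 10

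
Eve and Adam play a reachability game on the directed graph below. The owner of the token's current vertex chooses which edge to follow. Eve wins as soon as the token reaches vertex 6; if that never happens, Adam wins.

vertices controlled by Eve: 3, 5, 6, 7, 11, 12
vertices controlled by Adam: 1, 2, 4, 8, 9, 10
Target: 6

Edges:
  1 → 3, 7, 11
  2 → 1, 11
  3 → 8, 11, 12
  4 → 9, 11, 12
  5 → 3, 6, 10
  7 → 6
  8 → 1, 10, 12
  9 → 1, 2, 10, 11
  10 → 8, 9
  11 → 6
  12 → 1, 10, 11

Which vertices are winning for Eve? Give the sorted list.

A0 = {6}
A1: add {5, 7, 11} — 5 (Eve) has 5→6; 7 (Eve) has 7→6; 11 (Eve) has 11→6.
A2: add {3, 12} — 3 (Eve) has 3→11; 12 (Eve) has 12→11.
A3: add {1} — 1 (Adam): all of {3, 7, 11} already in.
A4: add {2} — 2 (Adam): all of {1, 11} already in.
A5 = A4; e.g. 4 (Adam) can still go to 9. Fixed point.
Eve's winning region = {1, 2, 3, 5, 6, 7, 11, 12}.

1, 2, 3, 5, 6, 7, 11, 12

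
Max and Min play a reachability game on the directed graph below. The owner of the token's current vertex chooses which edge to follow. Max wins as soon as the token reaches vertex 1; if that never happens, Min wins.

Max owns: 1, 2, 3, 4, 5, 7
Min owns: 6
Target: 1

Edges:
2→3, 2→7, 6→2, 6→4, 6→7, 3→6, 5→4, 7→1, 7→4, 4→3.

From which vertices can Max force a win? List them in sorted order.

A0 = {1}
A1: add {7} — 7 (Max) has 7→1.
A2: add {2} — 2 (Max) has 2→7.
A3 = A2; e.g. 3 (Max) has no edge into A2. Fixed point.
Max's winning region = {1, 2, 7}.

1, 2, 7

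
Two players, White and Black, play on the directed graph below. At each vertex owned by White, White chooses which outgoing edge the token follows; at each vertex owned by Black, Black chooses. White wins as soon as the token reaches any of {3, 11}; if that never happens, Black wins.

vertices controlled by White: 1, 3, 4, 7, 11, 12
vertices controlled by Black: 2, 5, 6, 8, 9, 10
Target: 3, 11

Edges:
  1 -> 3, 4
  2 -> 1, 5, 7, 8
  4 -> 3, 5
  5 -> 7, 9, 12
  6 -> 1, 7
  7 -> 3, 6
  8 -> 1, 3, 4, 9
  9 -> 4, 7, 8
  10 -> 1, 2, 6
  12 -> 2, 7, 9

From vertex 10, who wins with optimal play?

Black

A0 = {3, 11}
A1: add {1, 4, 7} — 1 (White) has 1→3; 4 (White) has 4→3; 7 (White) has 7→3.
A2: add {6, 12} — 6 (Black): all of {1, 7} already in; 12 (White) has 12→7.
A3 = A2; e.g. 2 (Black) can still go to 5. Fixed point.
10 never enters the attractor, so Black can avoid the target forever.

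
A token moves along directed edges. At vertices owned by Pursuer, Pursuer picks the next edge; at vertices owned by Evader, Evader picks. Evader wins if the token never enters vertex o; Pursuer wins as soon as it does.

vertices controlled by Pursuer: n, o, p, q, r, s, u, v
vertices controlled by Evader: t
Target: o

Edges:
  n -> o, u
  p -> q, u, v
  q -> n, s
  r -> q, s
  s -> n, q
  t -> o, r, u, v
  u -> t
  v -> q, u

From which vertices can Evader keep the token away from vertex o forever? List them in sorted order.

t, u

A0 = {o}
A1: add {n} — n (Pursuer) has n→o.
A2: add {q, s} — q (Pursuer) has q→n; s (Pursuer) has s→n.
A3: add {p, r, v} — p (Pursuer) has p→q; r (Pursuer) has r→q; v (Pursuer) has v→q.
A4 = A3; e.g. t (Evader) can still go to u. Fixed point.
Pursuer's attractor = {n, o, p, q, r, s, v}; Evader avoids the target exactly from the complement.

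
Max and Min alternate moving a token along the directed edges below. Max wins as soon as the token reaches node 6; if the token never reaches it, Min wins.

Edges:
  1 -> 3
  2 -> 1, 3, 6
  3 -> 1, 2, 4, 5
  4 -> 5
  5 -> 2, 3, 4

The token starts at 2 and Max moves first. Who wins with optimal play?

Track states (vertex, player-to-move).
A0 = {(6,Max), (6,Min)}
A1: add {(2,Max)}.
(2,Max) ∈ A1 ⇒ Max forces the target.

Max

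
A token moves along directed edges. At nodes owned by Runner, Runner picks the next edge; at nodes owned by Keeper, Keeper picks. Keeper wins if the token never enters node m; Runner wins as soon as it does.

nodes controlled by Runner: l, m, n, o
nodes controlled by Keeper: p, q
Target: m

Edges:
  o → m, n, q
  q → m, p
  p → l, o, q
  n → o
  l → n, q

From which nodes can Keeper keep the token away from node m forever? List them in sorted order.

A0 = {m}
A1: add {o} — o (Runner) has o→m.
A2: add {n} — n (Runner) has n→o.
A3: add {l} — l (Runner) has l→n.
A4 = A3; e.g. p (Keeper) can still go to q. Fixed point.
Runner's attractor = {l, m, n, o}; Keeper avoids the target exactly from the complement.

p, q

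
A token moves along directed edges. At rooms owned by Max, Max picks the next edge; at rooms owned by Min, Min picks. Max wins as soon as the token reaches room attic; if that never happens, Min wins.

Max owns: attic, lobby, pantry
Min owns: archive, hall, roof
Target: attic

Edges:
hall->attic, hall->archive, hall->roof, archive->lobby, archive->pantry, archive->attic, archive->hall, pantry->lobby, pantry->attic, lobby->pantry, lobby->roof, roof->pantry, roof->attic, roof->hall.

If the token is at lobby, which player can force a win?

A0 = {attic}
A1: add {pantry} — pantry (Max) has pantry→attic.
A2: add {lobby} — lobby (Max) has lobby→pantry.
A3 = A2; e.g. hall (Min) can still go to archive. Fixed point.
lobby ∈ A2, so Max can force the target.

Max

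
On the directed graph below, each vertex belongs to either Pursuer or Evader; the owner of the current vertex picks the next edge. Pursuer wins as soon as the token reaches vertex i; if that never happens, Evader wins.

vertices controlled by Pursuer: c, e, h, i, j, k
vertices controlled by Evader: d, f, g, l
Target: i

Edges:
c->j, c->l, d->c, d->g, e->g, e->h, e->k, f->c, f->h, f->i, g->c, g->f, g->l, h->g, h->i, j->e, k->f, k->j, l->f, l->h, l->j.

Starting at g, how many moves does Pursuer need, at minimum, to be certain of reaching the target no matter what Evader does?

A0 = {i}
A1: add {h} — h (Pursuer) has h→i.
A2: add {e} — e (Pursuer) has e→h.
A3: add {j} — j (Pursuer) has j→e.
A4: add {c, k} — c (Pursuer) has c→j; k (Pursuer) has k→j.
A5: add {f} — f (Evader): all of {c, h, i} already in.
A6: add {l} — l (Evader): all of {f, h, j} already in.
A7: add {g} — g (Evader): all of {c, f, l} already in.
g enters the attractor at level 7, so Pursuer can force the target in 7 moves from there.

7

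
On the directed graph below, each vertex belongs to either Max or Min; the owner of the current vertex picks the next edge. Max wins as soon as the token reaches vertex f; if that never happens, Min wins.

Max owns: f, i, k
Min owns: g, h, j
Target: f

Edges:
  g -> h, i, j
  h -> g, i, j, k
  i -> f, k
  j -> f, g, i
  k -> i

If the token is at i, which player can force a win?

Max

A0 = {f}
A1: add {i} — i (Max) has i→f.
i ∈ A1, so Max can force the target.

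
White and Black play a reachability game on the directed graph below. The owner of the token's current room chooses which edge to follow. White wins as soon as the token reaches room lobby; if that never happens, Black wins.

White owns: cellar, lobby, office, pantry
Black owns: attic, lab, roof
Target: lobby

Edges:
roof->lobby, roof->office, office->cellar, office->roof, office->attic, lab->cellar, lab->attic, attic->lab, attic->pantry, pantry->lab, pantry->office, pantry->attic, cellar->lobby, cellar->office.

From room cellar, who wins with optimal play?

A0 = {lobby}
A1: add {cellar} — cellar (White) has cellar→lobby.
cellar ∈ A1, so White can force the target.

White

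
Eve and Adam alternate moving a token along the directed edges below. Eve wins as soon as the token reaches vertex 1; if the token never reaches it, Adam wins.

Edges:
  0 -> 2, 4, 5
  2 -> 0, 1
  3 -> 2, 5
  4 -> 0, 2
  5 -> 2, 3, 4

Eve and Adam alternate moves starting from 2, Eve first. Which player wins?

Eve

Track states (vertex, player-to-move).
A0 = {(1,Eve), (1,Adam)}
A1: add {(2,Eve)}.
(2,Eve) ∈ A1 ⇒ Eve forces the target.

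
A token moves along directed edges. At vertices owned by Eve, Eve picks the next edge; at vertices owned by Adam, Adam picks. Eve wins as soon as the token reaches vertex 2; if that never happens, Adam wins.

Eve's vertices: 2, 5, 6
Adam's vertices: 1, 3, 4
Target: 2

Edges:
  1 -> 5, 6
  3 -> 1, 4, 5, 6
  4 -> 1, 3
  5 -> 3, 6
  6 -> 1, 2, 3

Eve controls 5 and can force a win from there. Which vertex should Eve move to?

6

A0 = {2}
A1: add {6} — 6 (Eve) has 6→2.
A2: add {5} — 5 (Eve) has 5→6.
A3: add {1} — 1 (Adam): all of {5, 6} already in.
A4 = A3; e.g. 3 (Adam) can still go to 4. Fixed point.
From 5, successor 6 is in the attractor (rank 1); the other successor 3 is not.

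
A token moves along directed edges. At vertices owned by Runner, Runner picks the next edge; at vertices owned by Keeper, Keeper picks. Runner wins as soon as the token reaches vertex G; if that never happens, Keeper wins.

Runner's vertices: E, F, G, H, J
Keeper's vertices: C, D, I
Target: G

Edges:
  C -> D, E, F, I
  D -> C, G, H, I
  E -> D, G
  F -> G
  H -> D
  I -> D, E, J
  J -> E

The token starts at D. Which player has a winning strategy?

Keeper

A0 = {G}
A1: add {E, F} — E (Runner) has E→G; F (Runner) has F→G.
A2: add {J} — J (Runner) has J→E.
A3 = A2; e.g. C (Keeper) can still go to D. Fixed point.
D never enters the attractor, so Keeper can avoid the target forever.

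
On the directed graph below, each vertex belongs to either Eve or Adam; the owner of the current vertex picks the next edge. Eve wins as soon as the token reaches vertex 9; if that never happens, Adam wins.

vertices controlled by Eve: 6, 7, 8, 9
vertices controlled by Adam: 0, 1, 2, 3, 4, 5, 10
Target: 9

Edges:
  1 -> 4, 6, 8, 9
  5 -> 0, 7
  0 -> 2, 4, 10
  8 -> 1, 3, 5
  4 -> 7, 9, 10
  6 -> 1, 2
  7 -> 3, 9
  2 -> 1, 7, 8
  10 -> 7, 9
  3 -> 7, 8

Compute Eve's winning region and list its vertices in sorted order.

4, 7, 9, 10

A0 = {9}
A1: add {7} — 7 (Eve) has 7→9.
A2: add {10} — 10 (Adam): all of {7, 9} already in.
A3: add {4} — 4 (Adam): all of {7, 9, 10} already in.
A4 = A3; e.g. 0 (Adam) can still go to 2. Fixed point.
Eve's winning region = {4, 7, 9, 10}.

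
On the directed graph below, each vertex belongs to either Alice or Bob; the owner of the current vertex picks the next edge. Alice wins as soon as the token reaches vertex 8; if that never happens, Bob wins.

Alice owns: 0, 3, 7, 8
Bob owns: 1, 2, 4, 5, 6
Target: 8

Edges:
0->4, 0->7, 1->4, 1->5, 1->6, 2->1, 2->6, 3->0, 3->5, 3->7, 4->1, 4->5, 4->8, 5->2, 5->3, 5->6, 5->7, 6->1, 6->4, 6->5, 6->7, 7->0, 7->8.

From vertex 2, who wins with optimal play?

Bob

A0 = {8}
A1: add {7} — 7 (Alice) has 7→8.
A2: add {0, 3} — 0 (Alice) has 0→7; 3 (Alice) has 3→7.
A3 = A2; e.g. 1 (Bob) can still go to 4. Fixed point.
2 never enters the attractor, so Bob can avoid the target forever.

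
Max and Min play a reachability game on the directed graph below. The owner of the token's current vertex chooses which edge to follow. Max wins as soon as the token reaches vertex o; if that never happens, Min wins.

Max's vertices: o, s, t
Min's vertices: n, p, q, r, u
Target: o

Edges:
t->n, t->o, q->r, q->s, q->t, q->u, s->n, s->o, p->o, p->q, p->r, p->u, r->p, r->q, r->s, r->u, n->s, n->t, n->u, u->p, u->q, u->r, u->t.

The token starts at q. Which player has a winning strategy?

Min

A0 = {o}
A1: add {s, t} — s (Max) has s→o; t (Max) has t→o.
A2 = A1; e.g. n (Min) can still go to u. Fixed point.
q never enters the attractor, so Min can avoid the target forever.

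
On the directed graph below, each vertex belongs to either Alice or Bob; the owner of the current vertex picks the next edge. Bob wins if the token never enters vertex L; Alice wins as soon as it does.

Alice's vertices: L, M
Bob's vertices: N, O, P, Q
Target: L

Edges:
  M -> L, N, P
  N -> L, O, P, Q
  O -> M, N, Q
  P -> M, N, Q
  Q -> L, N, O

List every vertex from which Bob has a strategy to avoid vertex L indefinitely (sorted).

N, O, P, Q

A0 = {L}
A1: add {M} — M (Alice) has M→L.
A2 = A1; e.g. N (Bob) can still go to O. Fixed point.
Alice's attractor = {L, M}; Bob avoids the target exactly from the complement.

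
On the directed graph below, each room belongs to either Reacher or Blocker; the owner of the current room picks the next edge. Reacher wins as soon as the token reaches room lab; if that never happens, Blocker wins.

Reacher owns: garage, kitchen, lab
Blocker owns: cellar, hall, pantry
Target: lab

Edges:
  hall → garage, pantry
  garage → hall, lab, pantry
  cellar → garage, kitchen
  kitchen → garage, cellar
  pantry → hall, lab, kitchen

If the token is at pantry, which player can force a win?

A0 = {lab}
A1: add {garage} — garage (Reacher) has garage→lab.
A2: add {kitchen} — kitchen (Reacher) has kitchen→garage.
A3: add {cellar} — cellar (Blocker): all of {garage, kitchen} already in.
A4 = A3; e.g. hall (Blocker) can still go to pantry. Fixed point.
pantry never enters the attractor, so Blocker can avoid the target forever.

Blocker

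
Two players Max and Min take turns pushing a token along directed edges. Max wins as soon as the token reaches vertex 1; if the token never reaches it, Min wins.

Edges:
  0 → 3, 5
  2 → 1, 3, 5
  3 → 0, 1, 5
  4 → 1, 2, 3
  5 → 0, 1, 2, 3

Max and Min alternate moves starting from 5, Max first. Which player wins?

Track states (vertex, player-to-move).
A0 = {(1,Max), (1,Min)}
A1: add {(2,Max), (3,Max), (4,Max), (5,Max)}.
(5,Max) ∈ A1 ⇒ Max forces the target.

Max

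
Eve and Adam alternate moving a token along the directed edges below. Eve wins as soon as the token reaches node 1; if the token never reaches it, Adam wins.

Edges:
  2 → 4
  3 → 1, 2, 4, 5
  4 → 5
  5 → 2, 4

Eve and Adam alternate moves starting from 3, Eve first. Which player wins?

Eve

Track states (vertex, player-to-move).
A0 = {(1,Eve), (1,Adam)}
A1: add {(3,Eve)}.
(3,Eve) ∈ A1 ⇒ Eve forces the target.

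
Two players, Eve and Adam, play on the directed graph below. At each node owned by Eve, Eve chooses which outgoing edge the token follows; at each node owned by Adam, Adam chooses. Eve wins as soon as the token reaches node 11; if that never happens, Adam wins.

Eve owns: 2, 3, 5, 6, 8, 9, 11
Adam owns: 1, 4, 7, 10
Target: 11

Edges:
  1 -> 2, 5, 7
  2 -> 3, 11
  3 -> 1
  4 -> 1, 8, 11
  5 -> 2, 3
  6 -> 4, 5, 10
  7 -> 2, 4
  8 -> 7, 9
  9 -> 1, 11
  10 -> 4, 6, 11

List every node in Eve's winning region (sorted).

A0 = {11}
A1: add {2, 9} — 2 (Eve) has 2→11; 9 (Eve) has 9→11.
A2: add {5, 8} — 5 (Eve) has 5→2; 8 (Eve) has 8→9.
A3: add {6} — 6 (Eve) has 6→5.
A4 = A3; e.g. 1 (Adam) can still go to 7. Fixed point.
Eve's winning region = {2, 5, 6, 8, 9, 11}.

2, 5, 6, 8, 9, 11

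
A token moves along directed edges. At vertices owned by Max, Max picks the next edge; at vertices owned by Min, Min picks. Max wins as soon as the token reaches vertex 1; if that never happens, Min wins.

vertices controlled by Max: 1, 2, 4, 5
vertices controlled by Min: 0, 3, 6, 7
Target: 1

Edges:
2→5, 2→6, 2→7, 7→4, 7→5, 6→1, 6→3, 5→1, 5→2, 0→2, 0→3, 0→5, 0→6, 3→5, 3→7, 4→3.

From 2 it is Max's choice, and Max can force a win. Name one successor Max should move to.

A0 = {1}
A1: add {5} — 5 (Max) has 5→1.
A2: add {2} — 2 (Max) has 2→5.
A3 = A2; e.g. 0 (Min) can still go to 3. Fixed point.
From 2, successor 5 is in the attractor (rank 1); the other successors 6, 7 are not.

5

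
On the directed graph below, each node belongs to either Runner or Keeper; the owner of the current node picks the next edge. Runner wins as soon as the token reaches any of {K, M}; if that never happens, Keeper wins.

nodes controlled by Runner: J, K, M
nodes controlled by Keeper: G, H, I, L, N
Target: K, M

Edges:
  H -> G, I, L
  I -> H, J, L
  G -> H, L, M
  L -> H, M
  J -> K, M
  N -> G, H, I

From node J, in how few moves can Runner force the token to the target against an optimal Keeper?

A0 = {K, M}
A1: add {J} — J (Runner) has J→K.
A2 = A1; e.g. G (Keeper) can still go to H. Fixed point.
J enters the attractor at level 1, so Runner can force the target in 1 move from there.

1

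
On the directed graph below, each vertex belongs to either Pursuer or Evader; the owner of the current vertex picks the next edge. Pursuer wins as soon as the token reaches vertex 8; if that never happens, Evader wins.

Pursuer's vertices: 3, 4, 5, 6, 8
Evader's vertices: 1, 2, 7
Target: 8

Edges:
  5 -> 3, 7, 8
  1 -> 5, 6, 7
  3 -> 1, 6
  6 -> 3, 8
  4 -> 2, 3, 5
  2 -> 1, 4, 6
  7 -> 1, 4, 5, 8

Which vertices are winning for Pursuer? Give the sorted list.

A0 = {8}
A1: add {5, 6} — 5 (Pursuer) has 5→8; 6 (Pursuer) has 6→8.
A2: add {3, 4} — 3 (Pursuer) has 3→6; 4 (Pursuer) has 4→5.
A3 = A2; e.g. 1 (Evader) can still go to 7. Fixed point.
Pursuer's winning region = {3, 4, 5, 6, 8}.

3, 4, 5, 6, 8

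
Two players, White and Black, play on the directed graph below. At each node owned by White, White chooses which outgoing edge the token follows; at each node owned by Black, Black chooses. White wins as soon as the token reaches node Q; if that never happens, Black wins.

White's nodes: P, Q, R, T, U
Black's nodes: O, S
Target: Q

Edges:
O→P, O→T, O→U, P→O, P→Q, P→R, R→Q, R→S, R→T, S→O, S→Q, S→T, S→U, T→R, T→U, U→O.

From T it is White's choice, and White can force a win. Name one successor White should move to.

R

A0 = {Q}
A1: add {P, R} — P (White) has P→Q; R (White) has R→Q.
A2: add {T} — T (White) has T→R.
A3 = A2; e.g. O (Black) can still go to U. Fixed point.
From T, successor R is in the attractor (rank 1); the other successor U is not.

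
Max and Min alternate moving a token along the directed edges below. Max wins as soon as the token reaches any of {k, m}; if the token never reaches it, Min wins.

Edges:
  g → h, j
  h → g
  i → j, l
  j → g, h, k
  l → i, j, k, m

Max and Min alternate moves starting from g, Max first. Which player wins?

Min

Track states (vertex, player-to-move).
A0 = {(k,Max), (k,Min), (m,Max), (m,Min)}
A1: add {(j,Max), (l,Max)}.
A2: add {(i,Min)}.
A3 = A2; e.g. (g,Max) stays out. (g,Max) never enters ⇒ Min avoids the target.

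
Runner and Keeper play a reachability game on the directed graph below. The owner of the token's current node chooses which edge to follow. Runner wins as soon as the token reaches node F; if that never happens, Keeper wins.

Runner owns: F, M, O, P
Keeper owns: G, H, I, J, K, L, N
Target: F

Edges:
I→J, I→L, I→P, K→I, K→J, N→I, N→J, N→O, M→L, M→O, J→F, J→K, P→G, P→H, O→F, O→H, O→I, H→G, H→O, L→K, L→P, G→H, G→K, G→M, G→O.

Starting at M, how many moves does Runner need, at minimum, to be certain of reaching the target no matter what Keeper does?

A0 = {F}
A1: add {O} — O (Runner) has O→F.
A2: add {M} — M (Runner) has M→O.
A3 = A2; e.g. G (Keeper) can still go to H. Fixed point.
M enters the attractor at level 2, so Runner can force the target in 2 moves from there.

2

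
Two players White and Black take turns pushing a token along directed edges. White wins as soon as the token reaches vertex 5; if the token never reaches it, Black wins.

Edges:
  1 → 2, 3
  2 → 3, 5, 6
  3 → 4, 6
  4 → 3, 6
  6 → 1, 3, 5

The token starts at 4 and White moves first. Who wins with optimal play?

Track states (vertex, player-to-move).
A0 = {(5,White), (5,Black)}
A1: add {(2,White), (6,White)}.
A2 = A1; e.g. (1,White) stays out. (4,White) never enters ⇒ Black avoids the target.

Black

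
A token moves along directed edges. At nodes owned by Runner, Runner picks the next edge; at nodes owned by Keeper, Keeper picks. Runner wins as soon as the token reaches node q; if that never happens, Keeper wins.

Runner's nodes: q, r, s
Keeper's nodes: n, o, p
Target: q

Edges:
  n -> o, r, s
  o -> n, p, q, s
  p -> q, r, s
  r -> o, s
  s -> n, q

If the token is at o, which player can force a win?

Keeper

A0 = {q}
A1: add {s} — s (Runner) has s→q.
A2: add {r} — r (Runner) has r→s.
A3: add {p} — p (Keeper): all of {q, r, s} already in.
A4 = A3; e.g. n (Keeper) can still go to o. Fixed point.
o never enters the attractor, so Keeper can avoid the target forever.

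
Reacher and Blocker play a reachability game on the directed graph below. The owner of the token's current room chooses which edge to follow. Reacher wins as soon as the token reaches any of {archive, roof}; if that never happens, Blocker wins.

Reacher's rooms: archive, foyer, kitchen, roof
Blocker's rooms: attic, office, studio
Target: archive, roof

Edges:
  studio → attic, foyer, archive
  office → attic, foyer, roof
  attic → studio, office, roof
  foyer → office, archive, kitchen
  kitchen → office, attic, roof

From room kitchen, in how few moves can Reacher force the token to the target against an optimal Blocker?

1

A0 = {archive, roof}
A1: add {foyer, kitchen} — foyer (Reacher) has foyer→archive; kitchen (Reacher) has kitchen→roof.
A2 = A1; e.g. studio (Blocker) can still go to attic. Fixed point.
kitchen enters the attractor at level 1, so Reacher can force the target in 1 move from there.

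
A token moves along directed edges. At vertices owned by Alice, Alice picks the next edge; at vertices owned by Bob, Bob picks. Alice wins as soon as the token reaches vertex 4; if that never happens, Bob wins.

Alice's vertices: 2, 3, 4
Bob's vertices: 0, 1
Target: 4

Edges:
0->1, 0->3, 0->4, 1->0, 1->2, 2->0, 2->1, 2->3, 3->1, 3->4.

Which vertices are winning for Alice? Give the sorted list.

A0 = {4}
A1: add {3} — 3 (Alice) has 3→4.
A2: add {2} — 2 (Alice) has 2→3.
A3 = A2; e.g. 0 (Bob) can still go to 1. Fixed point.
Alice's winning region = {2, 3, 4}.

2, 3, 4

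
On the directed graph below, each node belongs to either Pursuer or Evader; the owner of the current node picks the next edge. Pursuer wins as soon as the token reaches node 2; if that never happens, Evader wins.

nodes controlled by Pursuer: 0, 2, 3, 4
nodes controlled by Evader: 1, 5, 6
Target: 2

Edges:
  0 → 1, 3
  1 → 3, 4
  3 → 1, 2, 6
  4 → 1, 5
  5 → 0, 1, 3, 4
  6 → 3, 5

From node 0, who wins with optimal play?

Pursuer

A0 = {2}
A1: add {3} — 3 (Pursuer) has 3→2.
A2: add {0} — 0 (Pursuer) has 0→3.
A3 = A2; e.g. 1 (Evader) can still go to 4. Fixed point.
0 ∈ A2, so Pursuer can force the target.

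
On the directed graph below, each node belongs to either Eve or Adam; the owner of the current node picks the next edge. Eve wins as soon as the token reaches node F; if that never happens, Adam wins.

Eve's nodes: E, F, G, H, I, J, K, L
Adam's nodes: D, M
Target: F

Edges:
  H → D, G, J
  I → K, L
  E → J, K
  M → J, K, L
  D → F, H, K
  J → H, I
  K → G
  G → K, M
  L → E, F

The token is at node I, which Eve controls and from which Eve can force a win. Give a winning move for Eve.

L

A0 = {F}
A1: add {L} — L (Eve) has L→F.
A2: add {I} — I (Eve) has I→L.
A3: add {J} — J (Eve) has J→I.
A4: add {E, H} — E (Eve) has E→J; H (Eve) has H→J.
A5 = A4; e.g. D (Adam) can still go to K. Fixed point.
From I, successor L is in the attractor (rank 1); the other successor K is not.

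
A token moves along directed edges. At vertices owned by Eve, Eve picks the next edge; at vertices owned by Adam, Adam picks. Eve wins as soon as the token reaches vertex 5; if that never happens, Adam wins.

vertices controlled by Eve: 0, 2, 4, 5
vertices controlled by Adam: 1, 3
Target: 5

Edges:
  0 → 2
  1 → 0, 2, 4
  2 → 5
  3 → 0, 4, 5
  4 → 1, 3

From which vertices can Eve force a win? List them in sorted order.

A0 = {5}
A1: add {2} — 2 (Eve) has 2→5.
A2: add {0} — 0 (Eve) has 0→2.
A3 = A2; e.g. 1 (Adam) can still go to 4. Fixed point.
Eve's winning region = {0, 2, 5}.

0, 2, 5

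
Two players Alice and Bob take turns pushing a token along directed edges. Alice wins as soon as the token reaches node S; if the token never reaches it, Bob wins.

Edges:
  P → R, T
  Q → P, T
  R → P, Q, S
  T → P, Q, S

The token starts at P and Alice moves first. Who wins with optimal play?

Track states (vertex, player-to-move).
A0 = {(S,Alice), (S,Bob)}
A1: add {(R,Alice), (T,Alice)}.
A2: add {(P,Bob)}.
A3: add {(Q,Alice)}.
A4 = A3; e.g. (P,Alice) stays out. (P,Alice) never enters ⇒ Bob avoids the target.

Bob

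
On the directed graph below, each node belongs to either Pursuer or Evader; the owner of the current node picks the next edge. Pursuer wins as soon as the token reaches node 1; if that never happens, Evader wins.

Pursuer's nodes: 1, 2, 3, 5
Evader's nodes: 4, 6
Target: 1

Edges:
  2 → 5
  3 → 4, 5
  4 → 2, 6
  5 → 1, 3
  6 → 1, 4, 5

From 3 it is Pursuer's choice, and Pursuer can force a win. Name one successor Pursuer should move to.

A0 = {1}
A1: add {5} — 5 (Pursuer) has 5→1.
A2: add {2, 3} — 2 (Pursuer) has 2→5; 3 (Pursuer) has 3→5.
A3 = A2; e.g. 4 (Evader) can still go to 6. Fixed point.
From 3, successor 5 is in the attractor (rank 1); the other successor 4 is not.

5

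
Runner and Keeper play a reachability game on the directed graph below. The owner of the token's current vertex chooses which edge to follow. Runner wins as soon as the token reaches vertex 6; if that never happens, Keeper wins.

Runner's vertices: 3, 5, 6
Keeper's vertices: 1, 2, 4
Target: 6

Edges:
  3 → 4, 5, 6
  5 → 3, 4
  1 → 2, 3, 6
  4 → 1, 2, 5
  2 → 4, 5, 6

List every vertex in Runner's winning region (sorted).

3, 5, 6

A0 = {6}
A1: add {3} — 3 (Runner) has 3→6.
A2: add {5} — 5 (Runner) has 5→3.
A3 = A2; e.g. 1 (Keeper) can still go to 2. Fixed point.
Runner's winning region = {3, 5, 6}.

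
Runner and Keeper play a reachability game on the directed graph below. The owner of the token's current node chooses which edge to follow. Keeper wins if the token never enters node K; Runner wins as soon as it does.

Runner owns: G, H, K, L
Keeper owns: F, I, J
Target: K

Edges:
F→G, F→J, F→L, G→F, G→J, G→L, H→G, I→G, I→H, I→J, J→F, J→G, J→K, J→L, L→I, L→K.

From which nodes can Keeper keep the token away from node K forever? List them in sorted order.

A0 = {K}
A1: add {L} — L (Runner) has L→K.
A2: add {G} — G (Runner) has G→L.
A3: add {H} — H (Runner) has H→G.
A4 = A3; e.g. F (Keeper) can still go to J. Fixed point.
Runner's attractor = {G, H, K, L}; Keeper avoids the target exactly from the complement.

F, I, J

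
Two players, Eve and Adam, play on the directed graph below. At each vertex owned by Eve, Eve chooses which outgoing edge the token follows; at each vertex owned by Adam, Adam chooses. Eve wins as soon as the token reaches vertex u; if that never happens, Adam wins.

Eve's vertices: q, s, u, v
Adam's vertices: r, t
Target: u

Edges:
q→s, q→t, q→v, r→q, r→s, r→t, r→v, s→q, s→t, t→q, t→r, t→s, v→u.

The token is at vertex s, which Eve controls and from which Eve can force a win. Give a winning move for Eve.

q

A0 = {u}
A1: add {v} — v (Eve) has v→u.
A2: add {q} — q (Eve) has q→v.
A3: add {s} — s (Eve) has s→q.
A4 = A3; e.g. r (Adam) can still go to t. Fixed point.
From s, successor q is in the attractor (rank 2); the other successor t is not.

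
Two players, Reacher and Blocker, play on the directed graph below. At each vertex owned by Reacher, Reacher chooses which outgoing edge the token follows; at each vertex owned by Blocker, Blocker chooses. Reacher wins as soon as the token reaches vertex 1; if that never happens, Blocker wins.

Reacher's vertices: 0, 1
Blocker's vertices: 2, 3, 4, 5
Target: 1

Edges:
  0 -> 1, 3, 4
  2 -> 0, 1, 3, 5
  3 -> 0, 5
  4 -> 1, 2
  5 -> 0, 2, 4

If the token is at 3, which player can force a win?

Blocker

A0 = {1}
A1: add {0} — 0 (Reacher) has 0→1.
A2 = A1; e.g. 2 (Blocker) can still go to 3. Fixed point.
3 never enters the attractor, so Blocker can avoid the target forever.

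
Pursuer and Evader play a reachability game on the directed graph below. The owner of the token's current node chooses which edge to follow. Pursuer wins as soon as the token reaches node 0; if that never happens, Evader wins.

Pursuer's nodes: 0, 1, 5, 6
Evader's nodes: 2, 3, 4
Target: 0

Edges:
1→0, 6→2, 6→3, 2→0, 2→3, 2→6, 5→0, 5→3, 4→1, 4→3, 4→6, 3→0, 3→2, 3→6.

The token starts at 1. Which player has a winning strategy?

A0 = {0}
A1: add {1, 5} — 1 (Pursuer) has 1→0; 5 (Pursuer) has 5→0.
A2 = A1; e.g. 2 (Evader) can still go to 3. Fixed point.
1 ∈ A1, so Pursuer can force the target.

Pursuer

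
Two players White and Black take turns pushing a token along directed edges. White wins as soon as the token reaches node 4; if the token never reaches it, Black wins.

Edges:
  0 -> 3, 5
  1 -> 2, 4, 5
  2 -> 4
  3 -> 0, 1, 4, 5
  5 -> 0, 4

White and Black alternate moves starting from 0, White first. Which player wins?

Black

Track states (vertex, player-to-move).
A0 = {(4,White), (4,Black)}
A1: add {(1,White), (2,White), (2,Black), (3,White), (5,White)}.
A2: add {(0,Black), (1,Black)}.
A3 = A2; e.g. (0,White) stays out. (0,White) never enters ⇒ Black avoids the target.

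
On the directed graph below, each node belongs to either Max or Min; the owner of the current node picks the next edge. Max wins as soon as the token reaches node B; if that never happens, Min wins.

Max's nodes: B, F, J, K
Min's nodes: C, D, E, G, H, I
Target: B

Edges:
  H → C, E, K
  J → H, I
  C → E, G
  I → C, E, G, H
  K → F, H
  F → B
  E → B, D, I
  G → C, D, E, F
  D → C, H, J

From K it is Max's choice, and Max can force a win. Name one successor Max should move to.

F

A0 = {B}
A1: add {F} — F (Max) has F→B.
A2: add {K} — K (Max) has K→F.
A3 = A2; e.g. C (Min) can still go to E. Fixed point.
From K, successor F is in the attractor (rank 1); the other successor H is not.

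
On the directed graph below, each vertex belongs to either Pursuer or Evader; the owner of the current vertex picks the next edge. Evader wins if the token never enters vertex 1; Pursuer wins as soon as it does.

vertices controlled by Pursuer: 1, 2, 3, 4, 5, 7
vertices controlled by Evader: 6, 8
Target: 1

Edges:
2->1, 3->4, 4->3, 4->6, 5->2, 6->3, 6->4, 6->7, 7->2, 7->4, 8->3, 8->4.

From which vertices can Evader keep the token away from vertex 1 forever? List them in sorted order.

A0 = {1}
A1: add {2} — 2 (Pursuer) has 2→1.
A2: add {5, 7} — 5 (Pursuer) has 5→2; 7 (Pursuer) has 7→2.
A3 = A2; e.g. 3 (Pursuer) has no edge into A2. Fixed point.
Pursuer's attractor = {1, 2, 5, 7}; Evader avoids the target exactly from the complement.

3, 4, 6, 8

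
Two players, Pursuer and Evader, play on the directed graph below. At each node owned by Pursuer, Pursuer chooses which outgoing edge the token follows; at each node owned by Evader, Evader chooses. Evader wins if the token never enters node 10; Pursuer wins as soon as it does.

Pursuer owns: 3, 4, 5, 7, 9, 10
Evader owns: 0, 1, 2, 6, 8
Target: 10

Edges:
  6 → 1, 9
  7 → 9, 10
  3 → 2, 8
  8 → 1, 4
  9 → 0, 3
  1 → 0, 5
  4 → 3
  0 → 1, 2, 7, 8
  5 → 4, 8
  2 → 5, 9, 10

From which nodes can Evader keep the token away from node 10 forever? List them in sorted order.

A0 = {10}
A1: add {7} — 7 (Pursuer) has 7→10.
A2 = A1; e.g. 0 (Evader) can still go to 1. Fixed point.
Pursuer's attractor = {7, 10}; Evader avoids the target exactly from the complement.

0, 1, 2, 3, 4, 5, 6, 8, 9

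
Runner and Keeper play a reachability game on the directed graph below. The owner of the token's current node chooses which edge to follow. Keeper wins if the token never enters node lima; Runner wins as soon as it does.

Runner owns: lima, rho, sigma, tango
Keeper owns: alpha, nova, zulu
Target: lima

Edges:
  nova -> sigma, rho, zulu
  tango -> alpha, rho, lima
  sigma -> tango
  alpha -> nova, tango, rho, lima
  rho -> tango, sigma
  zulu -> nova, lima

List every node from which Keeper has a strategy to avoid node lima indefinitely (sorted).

A0 = {lima}
A1: add {tango} — tango (Runner) has tango→lima.
A2: add {rho, sigma} — sigma (Runner) has sigma→tango; rho (Runner) has rho→tango.
A3 = A2; e.g. nova (Keeper) can still go to zulu. Fixed point.
Runner's attractor = {lima, rho, sigma, tango}; Keeper avoids the target exactly from the complement.

alpha, nova, zulu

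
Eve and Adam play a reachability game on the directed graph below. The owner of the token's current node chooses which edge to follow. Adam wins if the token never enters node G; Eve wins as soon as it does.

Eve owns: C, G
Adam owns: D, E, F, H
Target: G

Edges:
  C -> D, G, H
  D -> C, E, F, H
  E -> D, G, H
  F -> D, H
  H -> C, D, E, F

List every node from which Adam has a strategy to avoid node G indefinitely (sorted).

A0 = {G}
A1: add {C} — C (Eve) has C→G.
A2 = A1; e.g. D (Adam) can still go to E. Fixed point.
Eve's attractor = {C, G}; Adam avoids the target exactly from the complement.

D, E, F, H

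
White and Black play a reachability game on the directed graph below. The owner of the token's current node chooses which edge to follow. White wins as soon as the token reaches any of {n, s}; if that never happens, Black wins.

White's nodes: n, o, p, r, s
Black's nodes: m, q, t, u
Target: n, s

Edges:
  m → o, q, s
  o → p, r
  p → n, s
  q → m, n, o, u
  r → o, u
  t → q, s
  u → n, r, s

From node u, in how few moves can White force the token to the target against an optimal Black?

4

A0 = {n, s}
A1: add {p} — p (White) has p→n.
A2: add {o} — o (White) has o→p.
A3: add {r} — r (White) has r→o.
A4: add {u} — u (Black): all of {n, r, s} already in.
A5 = A4; e.g. m (Black) can still go to q. Fixed point.
u enters the attractor at level 4, so White can force the target in 4 moves from there.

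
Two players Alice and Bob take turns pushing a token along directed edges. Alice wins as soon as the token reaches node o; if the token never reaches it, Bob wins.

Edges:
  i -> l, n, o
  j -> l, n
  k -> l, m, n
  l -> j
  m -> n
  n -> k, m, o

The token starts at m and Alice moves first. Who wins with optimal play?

Bob

Track states (vertex, player-to-move).
A0 = {(o,Alice), (o,Bob)}
A1: add {(i,Alice), (n,Alice)}.
A2: add {(m,Bob)}.
A3: add {(k,Alice)}.
A4 = A3; e.g. (i,Bob) stays out. (m,Alice) never enters ⇒ Bob avoids the target.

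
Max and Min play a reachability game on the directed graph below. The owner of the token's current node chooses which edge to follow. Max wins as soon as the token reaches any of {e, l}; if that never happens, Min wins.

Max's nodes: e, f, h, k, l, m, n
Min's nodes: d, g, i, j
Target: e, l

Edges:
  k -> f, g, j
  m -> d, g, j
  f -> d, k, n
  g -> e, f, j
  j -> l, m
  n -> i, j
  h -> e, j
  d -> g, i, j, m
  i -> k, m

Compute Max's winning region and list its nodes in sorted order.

e, h, l

A0 = {e, l}
A1: add {h} — h (Max) has h→e.
A2 = A1; e.g. d (Min) can still go to g. Fixed point.
Max's winning region = {e, h, l}.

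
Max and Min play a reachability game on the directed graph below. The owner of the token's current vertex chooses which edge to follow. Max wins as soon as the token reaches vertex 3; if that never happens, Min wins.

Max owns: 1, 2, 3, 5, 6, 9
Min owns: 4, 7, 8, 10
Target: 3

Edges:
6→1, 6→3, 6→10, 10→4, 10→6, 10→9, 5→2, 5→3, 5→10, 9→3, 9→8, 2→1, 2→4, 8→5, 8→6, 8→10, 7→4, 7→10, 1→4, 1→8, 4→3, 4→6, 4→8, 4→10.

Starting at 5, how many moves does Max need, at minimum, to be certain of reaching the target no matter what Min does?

1

A0 = {3}
A1: add {5, 6, 9} — 5 (Max) has 5→3; 6 (Max) has 6→3; 9 (Max) has 9→3.
A2 = A1; e.g. 1 (Max) has no edge into A1. Fixed point.
5 enters the attractor at level 1, so Max can force the target in 1 move from there.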